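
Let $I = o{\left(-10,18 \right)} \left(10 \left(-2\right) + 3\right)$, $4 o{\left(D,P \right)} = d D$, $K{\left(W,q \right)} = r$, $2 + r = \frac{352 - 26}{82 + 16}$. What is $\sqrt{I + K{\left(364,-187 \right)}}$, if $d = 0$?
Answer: $\frac{\sqrt{65}}{7} \approx 1.1518$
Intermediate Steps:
$r = \frac{65}{49}$ ($r = -2 + \frac{352 - 26}{82 + 16} = -2 + \frac{326}{98} = -2 + 326 \cdot \frac{1}{98} = -2 + \frac{163}{49} = \frac{65}{49} \approx 1.3265$)
$K{\left(W,q \right)} = \frac{65}{49}$
$o{\left(D,P \right)} = 0$ ($o{\left(D,P \right)} = \frac{0 D}{4} = \frac{1}{4} \cdot 0 = 0$)
$I = 0$ ($I = 0 \left(10 \left(-2\right) + 3\right) = 0 \left(-20 + 3\right) = 0 \left(-17\right) = 0$)
$\sqrt{I + K{\left(364,-187 \right)}} = \sqrt{0 + \frac{65}{49}} = \sqrt{\frac{65}{49}} = \frac{\sqrt{65}}{7}$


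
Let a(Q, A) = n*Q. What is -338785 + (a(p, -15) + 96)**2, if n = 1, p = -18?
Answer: -332701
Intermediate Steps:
a(Q, A) = Q (a(Q, A) = 1*Q = Q)
-338785 + (a(p, -15) + 96)**2 = -338785 + (-18 + 96)**2 = -338785 + 78**2 = -338785 + 6084 = -332701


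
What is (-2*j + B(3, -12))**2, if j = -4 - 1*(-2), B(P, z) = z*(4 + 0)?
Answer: 1936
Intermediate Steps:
B(P, z) = 4*z (B(P, z) = z*4 = 4*z)
j = -2 (j = -4 + 2 = -2)
(-2*j + B(3, -12))**2 = (-2*(-2) + 4*(-12))**2 = (4 - 48)**2 = (-44)**2 = 1936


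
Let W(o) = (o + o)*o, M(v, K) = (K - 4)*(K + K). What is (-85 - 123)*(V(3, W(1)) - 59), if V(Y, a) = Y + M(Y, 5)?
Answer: 9568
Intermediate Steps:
M(v, K) = 2*K*(-4 + K) (M(v, K) = (-4 + K)*(2*K) = 2*K*(-4 + K))
W(o) = 2*o**2 (W(o) = (2*o)*o = 2*o**2)
V(Y, a) = 10 + Y (V(Y, a) = Y + 2*5*(-4 + 5) = Y + 2*5*1 = Y + 10 = 10 + Y)
(-85 - 123)*(V(3, W(1)) - 59) = (-85 - 123)*((10 + 3) - 59) = -208*(13 - 59) = -208*(-46) = 9568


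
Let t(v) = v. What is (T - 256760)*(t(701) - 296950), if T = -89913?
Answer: 102701529577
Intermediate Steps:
(T - 256760)*(t(701) - 296950) = (-89913 - 256760)*(701 - 296950) = -346673*(-296249) = 102701529577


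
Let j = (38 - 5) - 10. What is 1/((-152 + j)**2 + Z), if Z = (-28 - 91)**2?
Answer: 1/30802 ≈ 3.2465e-5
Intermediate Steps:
j = 23 (j = 33 - 10 = 23)
Z = 14161 (Z = (-119)**2 = 14161)
1/((-152 + j)**2 + Z) = 1/((-152 + 23)**2 + 14161) = 1/((-129)**2 + 14161) = 1/(16641 + 14161) = 1/30802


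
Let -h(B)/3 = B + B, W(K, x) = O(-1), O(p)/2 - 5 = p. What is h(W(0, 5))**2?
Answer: 2304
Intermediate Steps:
O(p) = 10 + 2*p
W(K, x) = 8 (W(K, x) = 10 + 2*(-1) = 10 - 2 = 8)
h(B) = -6*B (h(B) = -3*(B + B) = -6*B)
h(W(0, 5))**2 = (-6*8)**2 = (-48)**2 = 2304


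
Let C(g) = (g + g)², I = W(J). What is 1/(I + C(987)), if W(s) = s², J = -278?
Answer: 1/3973960 ≈ 2.5164e-7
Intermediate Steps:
I = 77284 (I = (-278)² = 77284)
C(g) = 4*g² (C(g) = (2*g)² = 4*g²)
1/(I + C(987)) = 1/(77284 + 4*987²) = 1/(77284 + 4*974169) = 1/(77284 + 3896676) = 1/3973960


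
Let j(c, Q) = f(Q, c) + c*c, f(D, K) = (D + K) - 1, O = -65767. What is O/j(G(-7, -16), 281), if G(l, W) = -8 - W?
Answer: -65767/352 ≈ -186.84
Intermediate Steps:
f(D, K) = -1 + D + K
j(c, Q) = -1 + Q + c + c² (j(c, Q) = (-1 + Q + c) + c*c = (-1 + Q + c) + c² = -1 + Q + c + c²)
O/j(G(-7, -16), 281) = -65767/(-1 + 281 + (-8 - 1*(-16)) + (-8 - 1*(-16))²) = -65767/(-1 + 281 + (-8 + 16) + (-8 + 16)²) = -65767/(-1 + 281 + 8 + 8²) = -65767/(-1 + 281 + 8 + 64) = -65767/352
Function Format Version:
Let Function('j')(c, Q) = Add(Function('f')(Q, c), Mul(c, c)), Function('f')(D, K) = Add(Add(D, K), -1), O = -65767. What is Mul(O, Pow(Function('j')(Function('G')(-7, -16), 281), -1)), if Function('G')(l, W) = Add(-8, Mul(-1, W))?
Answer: Rational(-65767, 352) ≈ -186.84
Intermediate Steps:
Function('f')(D, K) = Add(-1, D, K)
Function('j')(c, Q) = Add(-1, Q, c, Pow(c, 2)) (Function('j')(c, Q) = Add(Add(-1, Q, c), Mul(c, c)) = Add(Add(-1, Q, c), Pow(c, 2)) = Add(-1, Q, c, Pow(c, 2)))
Mul(O, Pow(Function('j')(Function('G')(-7, -16), 281), -1)) = Mul(-65767, Pow(Add(-1, 281, Add(-8, Mul(-1, -16)), Pow(Add(-8, Mul(-1, -16)), 2)), -1)) = Mul(-65767, Pow(Add(-1, 281, Add(-8, 16), Pow(Add(-8, 16), 2)), -1)) = Mul(-65767, Pow(Add(-1, 281, 8, Pow(8, 2)), -1)) = Mul(-65767, Pow(Add(-1, 281, 8, 64), -1)) = Mul(-65767, Pow(352, -1)) = Mul(-65767, Rational(1, 352)) = Rational(-65767, 352)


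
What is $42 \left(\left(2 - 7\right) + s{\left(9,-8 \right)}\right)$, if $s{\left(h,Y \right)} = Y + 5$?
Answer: $-336$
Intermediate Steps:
$s{\left(h,Y \right)} = 5 + Y$
$42 \left(\left(2 - 7\right) + s{\left(9,-8 \right)}\right) = 42 \left(\left(2 - 7\right) + \left(5 - 8\right)\right) = 42 \left(\left(2 - 7\right) - 3\right) = 42 \left(-5 - 3\right) = 42 \left(-8\right) = -336$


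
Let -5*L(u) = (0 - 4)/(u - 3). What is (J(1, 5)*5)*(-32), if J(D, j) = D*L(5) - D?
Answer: 96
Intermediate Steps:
L(u) = 4/(5*(-3 + u)) (L(u) = -(0 - 4)/(5*(u - 3)) = -(-4)/(5*(-3 + u)) = 4/(5*(-3 + u)))
J(D, j) = -3*D/5 (J(D, j) = D*(4/(5*(-3 + 5))) - D = D*((⅘)/2) - D = D*((⅘)*(½)) - D = D*(⅖) - D = 2*D/5 - D = -3*D/5)
(J(1, 5)*5)*(-32) = (-⅗*1*5)*(-32) = -⅗*5*(-32) = -3*(-32) = 96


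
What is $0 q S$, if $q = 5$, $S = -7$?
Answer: $0$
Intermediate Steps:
$0 q S = 0 \cdot 5 \left(-7\right) = 0 \left(-7\right) = 0$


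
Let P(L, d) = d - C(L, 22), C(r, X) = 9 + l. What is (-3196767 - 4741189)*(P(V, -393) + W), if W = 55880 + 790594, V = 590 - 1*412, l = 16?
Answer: -6715955301536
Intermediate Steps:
V = 178 (V = 590 - 412 = 178)
C(r, X) = 25 (C(r, X) = 9 + 16 = 25)
W = 846474
P(L, d) = -25 + d (P(L, d) = d - 1*25 = d - 25 = -25 + d)
(-3196767 - 4741189)*(P(V, -393) + W) = (-3196767 - 4741189)*((-25 - 393) + 846474) = -7937956*(-418 + 846474) = -7937956*846056 = -6715955301536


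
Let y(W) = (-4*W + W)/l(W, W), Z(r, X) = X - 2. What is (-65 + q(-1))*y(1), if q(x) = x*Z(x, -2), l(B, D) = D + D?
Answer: 183/2 ≈ 91.500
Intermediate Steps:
Z(r, X) = -2 + X
l(B, D) = 2*D
q(x) = -4*x (q(x) = x*(-2 - 2) = x*(-4) = -4*x)
y(W) = -3/2 (y(W) = (-4*W + W)/((2*W)) = (-3*W)*(1/(2*W)) = -3/2)
(-65 + q(-1))*y(1) = (-65 - 4*(-1))*(-3/2) = (-65 + 4)*(-3/2) = -61*(-3/2) = 183/2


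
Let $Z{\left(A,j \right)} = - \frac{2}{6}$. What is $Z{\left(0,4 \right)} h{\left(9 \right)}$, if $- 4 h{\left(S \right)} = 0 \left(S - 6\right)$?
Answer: $0$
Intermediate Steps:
$Z{\left(A,j \right)} = - \frac{1}{3}$ ($Z{\left(A,j \right)} = \left(-2\right) \frac{1}{6} = - \frac{1}{3}$)
$h{\left(S \right)} = 0$ ($h{\left(S \right)} = - \frac{0 \left(S - 6\right)}{4} = - \frac{0 \left(-6 + S\right)}{4} = \left(- \frac{1}{4}\right) 0 = 0$)
$Z{\left(0,4 \right)} h{\left(9 \right)} = \left(- \frac{1}{3}\right) 0 = 0$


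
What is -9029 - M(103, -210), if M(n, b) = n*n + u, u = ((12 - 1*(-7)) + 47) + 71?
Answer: -19775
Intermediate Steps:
u = 137 (u = ((12 + 7) + 47) + 71 = (19 + 47) + 71 = 66 + 71 = 137)
M(n, b) = 137 + n² (M(n, b) = n*n + 137 = n² + 137 = 137 + n²)
-9029 - M(103, -210) = -9029 - (137 + 103²) = -9029 - (137 + 10609) = -9029 - 1*10746 = -9029 - 10746 = -19775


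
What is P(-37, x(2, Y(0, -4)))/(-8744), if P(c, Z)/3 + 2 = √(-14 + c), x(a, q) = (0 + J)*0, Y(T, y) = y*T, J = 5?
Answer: 3/4372 - 3*I*√51/8744 ≈ 0.00068618 - 0.0024502*I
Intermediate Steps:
Y(T, y) = T*y
x(a, q) = 0 (x(a, q) = (0 + 5)*0 = 5*0 = 0)
P(c, Z) = -6 + 3*√(-14 + c)
P(-37, x(2, Y(0, -4)))/(-8744) = (-6 + 3*√(-14 - 37))/(-8744) = (-6 + 3*√(-51))*(-1/8744) = (-6 + 3*(I*√51))*(-1/8744) = (-6 + 3*I*√51)*(-1/8744) = 3/4372 - 3*I*√51/8744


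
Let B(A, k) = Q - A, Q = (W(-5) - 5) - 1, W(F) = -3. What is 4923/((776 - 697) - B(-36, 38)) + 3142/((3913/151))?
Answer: 3379591/15652 ≈ 215.92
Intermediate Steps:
Q = -9 (Q = (-3 - 5) - 1 = -8 - 1 = -9)
B(A, k) = -9 - A
4923/((776 - 697) - B(-36, 38)) + 3142/((3913/151)) = 4923/((776 - 697) - (-9 - 1*(-36))) + 3142/((3913/151)) = 4923/(79 - (-9 + 36)) + 3142/((3913*(1/151))) = 4923/(79 - 1*27) + 3142/(3913/151) = 4923/(79 - 27) + 3142*(151/3913) = 4923/52 + 474442/3913 = 3379591/15652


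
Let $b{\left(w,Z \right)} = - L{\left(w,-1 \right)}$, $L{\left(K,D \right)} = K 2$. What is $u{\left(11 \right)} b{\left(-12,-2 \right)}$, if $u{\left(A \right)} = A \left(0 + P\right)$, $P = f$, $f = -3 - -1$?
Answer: $-528$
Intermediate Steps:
$f = -2$ ($f = -3 + 1 = -2$)
$P = -2$
$u{\left(A \right)} = - 2 A$ ($u{\left(A \right)} = A \left(0 - 2\right) = A \left(-2\right) = - 2 A$)
$L{\left(K,D \right)} = 2 K$
$b{\left(w,Z \right)} = - 2 w$
$u{\left(11 \right)} b{\left(-12,-2 \right)} = \left(-2\right) 11 \left(\left(-2\right) \left(-12\right)\right) = \left(-22\right) 24 = -528$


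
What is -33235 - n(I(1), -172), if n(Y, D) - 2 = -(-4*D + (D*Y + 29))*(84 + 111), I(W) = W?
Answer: 73038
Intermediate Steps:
n(Y, D) = -5653 + 780*D - 195*D*Y (n(Y, D) = 2 - (-4*D + (D*Y + 29))*(84 + 111) = 2 - (-4*D + (29 + D*Y))*195 = 2 - (29 - 4*D + D*Y)*195 = 2 - (5655 - 780*D + 195*D*Y) = 2 + (-5655 + 780*D - 195*D*Y) = -5653 + 780*D - 195*D*Y)
-33235 - n(I(1), -172) = -33235 - (-5653 + 780*(-172) - 195*(-172)*1) = -33235 - (-5653 - 134160 + 33540) = -33235 - 1*(-106273) = -33235 + 106273 = 73038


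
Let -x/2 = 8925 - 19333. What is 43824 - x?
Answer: 23008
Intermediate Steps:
x = 20816 (x = -2*(8925 - 19333) = -2*(-10408) = 20816)
43824 - x = 43824 - 1*20816 = 43824 - 20816 = 23008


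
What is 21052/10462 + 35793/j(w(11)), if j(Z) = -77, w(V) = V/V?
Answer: -186422681/402787 ≈ -462.83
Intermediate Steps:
w(V) = 1
21052/10462 + 35793/j(w(11)) = 21052/10462 + 35793/(-77) = 21052*(1/10462) + 35793*(-1/77) = 10526/5231 - 35793/77 = -186422681/402787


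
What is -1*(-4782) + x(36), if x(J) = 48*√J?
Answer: 5070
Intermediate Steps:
-1*(-4782) + x(36) = -1*(-4782) + 48*√36 = 4782 + 48*6 = 4782 + 288 = 5070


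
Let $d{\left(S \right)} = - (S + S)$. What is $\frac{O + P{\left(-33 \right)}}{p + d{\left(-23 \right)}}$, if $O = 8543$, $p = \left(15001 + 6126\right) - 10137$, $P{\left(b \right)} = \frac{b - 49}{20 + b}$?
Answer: $\frac{111141}{143468} \approx 0.77467$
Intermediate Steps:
$P{\left(b \right)} = \frac{-49 + b}{20 + b}$
$p = 10990$ ($p = 21127 - 10137 = 10990$)
$d{\left(S \right)} = - 2 S$
$\frac{O + P{\left(-33 \right)}}{p + d{\left(-23 \right)}} = \frac{8543 + \frac{-49 - 33}{20 - 33}}{10990 - -46} = \frac{8543 + \frac{1}{-13} \left(-82\right)}{10990 + 46} = \frac{8543 - - \frac{82}{13}}{11036} = \left(8543 + \frac{82}{13}\right) \frac{1}{11036} = \frac{111141}{13} \cdot \frac{1}{11036} = \frac{111141}{143468}$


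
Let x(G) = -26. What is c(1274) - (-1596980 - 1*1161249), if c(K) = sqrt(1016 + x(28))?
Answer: 2758229 + 3*sqrt(110) ≈ 2.7583e+6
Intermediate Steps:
c(K) = 3*sqrt(110) (c(K) = sqrt(1016 - 26) = sqrt(990) = 3*sqrt(110))
c(1274) - (-1596980 - 1*1161249) = 3*sqrt(110) - (-1596980 - 1*1161249) = 3*sqrt(110) - (-1596980 - 1161249) = 3*sqrt(110) - 1*(-2758229) = 3*sqrt(110) + 2758229 = 2758229 + 3*sqrt(110)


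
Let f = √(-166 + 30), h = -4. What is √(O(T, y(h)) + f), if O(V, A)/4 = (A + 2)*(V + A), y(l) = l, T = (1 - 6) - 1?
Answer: √(80 + 2*I*√34) ≈ 8.9679 + 0.6502*I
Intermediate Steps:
T = -6 (T = -5 - 1 = -6)
O(V, A) = 4*(2 + A)*(A + V) (O(V, A) = 4*((A + 2)*(V + A)) = 4*((2 + A)*(A + V)) = 4*(2 + A)*(A + V))
f = 2*I*√34 (f = √(-136) = 2*I*√34 ≈ 11.662*I)
√(O(T, y(h)) + f) = √((4*(-4)² + 8*(-4) + 8*(-6) + 4*(-4)*(-6)) + 2*I*√34) = √((4*16 - 32 - 48 + 96) + 2*I*√34) = √((64 - 32 - 48 + 96) + 2*I*√34) = √(80 + 2*I*√34)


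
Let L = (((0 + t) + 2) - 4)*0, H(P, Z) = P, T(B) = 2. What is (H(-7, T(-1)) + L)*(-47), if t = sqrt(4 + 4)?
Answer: 329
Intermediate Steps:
t = 2*sqrt(2) (t = sqrt(8) = 2*sqrt(2) ≈ 2.8284)
L = 0 (L = (((0 + 2*sqrt(2)) + 2) - 4)*0 = ((2*sqrt(2) + 2) - 4)*0 = ((2 + 2*sqrt(2)) - 4)*0 = (-2 + 2*sqrt(2))*0 = 0)
(H(-7, T(-1)) + L)*(-47) = (-7 + 0)*(-47) = -7*(-47) = 329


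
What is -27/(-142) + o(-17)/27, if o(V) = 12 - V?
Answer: 4847/3834 ≈ 1.2642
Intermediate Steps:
-27/(-142) + o(-17)/27 = -27/(-142) + (12 - 1*(-17))/27 = -27*(-1/142) + (12 + 17)*(1/27) = 27/142 + 29*(1/27) = 27/142 + 29/27 = 4847/3834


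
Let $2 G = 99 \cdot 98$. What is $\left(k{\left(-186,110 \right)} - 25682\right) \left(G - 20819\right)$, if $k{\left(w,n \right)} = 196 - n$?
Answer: $408716928$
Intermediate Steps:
$G = 4851$ ($G = \frac{99 \cdot 98}{2} = \frac{1}{2} \cdot 9702 = 4851$)
$\left(k{\left(-186,110 \right)} - 25682\right) \left(G - 20819\right) = \left(\left(196 - 110\right) - 25682\right) \left(4851 - 20819\right) = \left(\left(196 - 110\right) - 25682\right) \left(-15968\right) = \left(86 - 25682\right) \left(-15968\right) = \left(-25596\right) \left(-15968\right) = 408716928$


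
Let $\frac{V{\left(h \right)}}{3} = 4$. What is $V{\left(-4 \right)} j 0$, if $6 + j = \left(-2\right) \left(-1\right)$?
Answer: $0$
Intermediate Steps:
$j = -4$ ($j = -6 - -2 = -6 + 2 = -4$)
$V{\left(h \right)} = 12$ ($V{\left(h \right)} = 3 \cdot 4 = 12$)
$V{\left(-4 \right)} j 0 = 12 \left(-4\right) 0 = \left(-48\right) 0 = 0$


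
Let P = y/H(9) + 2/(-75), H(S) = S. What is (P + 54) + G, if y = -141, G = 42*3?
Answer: 12323/75 ≈ 164.31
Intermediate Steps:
G = 126
P = -1177/75 (P = -141/9 + 2/(-75) = -141*⅑ + 2*(-1/75) = -47/3 - 2/75 = -1177/75 ≈ -15.693)
(P + 54) + G = (-1177/75 + 54) + 126 = 2873/75 + 126 = 12323/75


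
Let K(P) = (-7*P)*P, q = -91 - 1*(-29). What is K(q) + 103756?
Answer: 76848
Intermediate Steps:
q = -62 (q = -91 + 29 = -62)
K(P) = -7*P²
K(q) + 103756 = -7*(-62)² + 103756 = -7*3844 + 103756 = -26908 + 103756 = 76848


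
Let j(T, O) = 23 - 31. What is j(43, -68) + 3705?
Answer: 3697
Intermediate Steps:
j(T, O) = -8
j(43, -68) + 3705 = -8 + 3705 = 3697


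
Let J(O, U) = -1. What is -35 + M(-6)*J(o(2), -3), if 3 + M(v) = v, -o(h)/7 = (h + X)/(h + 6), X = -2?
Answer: -26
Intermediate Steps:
o(h) = -7*(-2 + h)/(6 + h) (o(h) = -7*(h - 2)/(h + 6) = -7*(-2 + h)/(6 + h))
M(v) = -3 + v
-35 + M(-6)*J(o(2), -3) = -35 + (-3 - 6)*(-1) = -35 - 9*(-1) = -35 + 9 = -26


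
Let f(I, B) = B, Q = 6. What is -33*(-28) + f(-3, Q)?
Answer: 930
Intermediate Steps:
-33*(-28) + f(-3, Q) = -33*(-28) + 6 = 924 + 6 = 930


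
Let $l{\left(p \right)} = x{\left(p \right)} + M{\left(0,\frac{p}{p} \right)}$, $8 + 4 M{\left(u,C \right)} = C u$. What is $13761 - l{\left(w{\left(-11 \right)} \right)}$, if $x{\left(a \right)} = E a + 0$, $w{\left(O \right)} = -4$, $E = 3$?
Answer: $13775$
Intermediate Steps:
$x{\left(a \right)} = 3 a$ ($x{\left(a \right)} = 3 a + 0 = 3 a$)
$M{\left(u,C \right)} = -2 + \frac{C u}{4}$
$l{\left(p \right)} = -2 + 3 p$ ($l{\left(p \right)} = 3 p + \left(-2 + \frac{1}{4} \frac{p}{p} 0\right) = 3 p - \left(2 - 0\right) = 3 p + \left(-2 + 0\right) = 3 p - 2 = -2 + 3 p$)
$13761 - l{\left(w{\left(-11 \right)} \right)} = 13761 - \left(-2 + 3 \left(-4\right)\right) = 13761 - \left(-2 - 12\right) = 13761 - -14 = 13761 + 14 = 13775$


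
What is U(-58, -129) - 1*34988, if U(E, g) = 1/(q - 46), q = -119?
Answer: -5773021/165 ≈ -34988.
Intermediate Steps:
U(E, g) = -1/165 (U(E, g) = 1/(-119 - 46) = 1/(-165) = -1/165)
U(-58, -129) - 1*34988 = -1/165 - 1*34988 = -1/165 - 34988 = -5773021/165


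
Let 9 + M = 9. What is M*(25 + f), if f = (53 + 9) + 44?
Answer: 0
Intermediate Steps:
f = 106 (f = 62 + 44 = 106)
M = 0 (M = -9 + 9 = 0)
M*(25 + f) = 0*(25 + 106) = 0*131 = 0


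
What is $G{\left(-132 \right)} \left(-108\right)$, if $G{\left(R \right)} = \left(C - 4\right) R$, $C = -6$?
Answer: $-142560$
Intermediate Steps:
$G{\left(R \right)} = - 10 R$ ($G{\left(R \right)} = \left(-6 - 4\right) R = - 10 R$)
$G{\left(-132 \right)} \left(-108\right) = \left(-10\right) \left(-132\right) \left(-108\right) = 1320 \left(-108\right) = -142560$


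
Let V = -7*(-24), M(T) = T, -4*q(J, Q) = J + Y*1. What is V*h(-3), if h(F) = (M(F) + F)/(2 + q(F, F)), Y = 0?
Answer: -4032/11 ≈ -366.55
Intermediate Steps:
q(J, Q) = -J/4 (q(J, Q) = -(J + 0*1)/4 = -(J + 0)/4 = -J/4)
V = 168
h(F) = 2*F/(2 - F/4) (h(F) = (F + F)/(2 - F/4) = (2*F)/(2 - F/4) = 2*F/(2 - F/4))
V*h(-3) = 168*(-8*(-3)/(-8 - 3)) = 168*(-8*(-3)/(-11)) = 168*(-8*(-3)*(-1/11)) = 168*(-24/11) = -4032/11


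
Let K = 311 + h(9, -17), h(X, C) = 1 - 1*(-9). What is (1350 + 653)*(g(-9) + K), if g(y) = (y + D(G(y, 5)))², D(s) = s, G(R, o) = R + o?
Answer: 981470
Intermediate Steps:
h(X, C) = 10 (h(X, C) = 1 + 9 = 10)
K = 321 (K = 311 + 10 = 321)
g(y) = (5 + 2*y)² (g(y) = (y + (y + 5))² = (y + (5 + y))² = (5 + 2*y)²)
(1350 + 653)*(g(-9) + K) = (1350 + 653)*((5 + 2*(-9))² + 321) = 2003*((5 - 18)² + 321) = 2003*((-13)² + 321) = 2003*(169 + 321) = 2003*490 = 981470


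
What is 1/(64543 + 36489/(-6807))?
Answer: 2269/146435904 ≈ 1.5495e-5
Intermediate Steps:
1/(64543 + 36489/(-6807)) = 1/(64543 + 36489*(-1/6807)) = 1/(64543 - 12163/2269) = 1/(146435904/2269) = 2269/146435904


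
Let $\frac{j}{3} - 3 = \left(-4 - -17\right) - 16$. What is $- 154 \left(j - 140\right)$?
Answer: $21560$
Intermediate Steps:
$j = 0$ ($j = 9 + 3 \left(\left(-4 - -17\right) - 16\right) = 9 + 3 \left(\left(-4 + 17\right) - 16\right) = 9 + 3 \left(13 - 16\right) = 9 + 3 \left(-3\right) = 9 - 9 = 0$)
$- 154 \left(j - 140\right) = - 154 \left(0 - 140\right) = \left(-154\right) \left(-140\right) = 21560$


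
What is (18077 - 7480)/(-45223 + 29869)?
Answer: -10597/15354 ≈ -0.69018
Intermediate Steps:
(18077 - 7480)/(-45223 + 29869) = 10597/(-15354) = 10597*(-1/15354) = -10597/15354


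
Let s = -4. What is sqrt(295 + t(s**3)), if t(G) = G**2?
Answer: sqrt(4391) ≈ 66.265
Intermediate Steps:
sqrt(295 + t(s**3)) = sqrt(295 + ((-4)**3)**2) = sqrt(295 + (-64)**2) = sqrt(295 + 4096) = sqrt(4391)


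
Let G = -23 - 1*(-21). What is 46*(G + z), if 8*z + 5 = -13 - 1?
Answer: -805/4 ≈ -201.25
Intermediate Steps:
G = -2 (G = -23 + 21 = -2)
z = -19/8 (z = -5/8 + (-13 - 1)/8 = -5/8 + (⅛)*(-14) = -5/8 - 7/4 = -19/8 ≈ -2.3750)
46*(G + z) = 46*(-2 - 19/8) = 46*(-35/8) = -805/4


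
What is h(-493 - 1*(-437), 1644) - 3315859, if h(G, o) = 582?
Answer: -3315277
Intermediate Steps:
h(-493 - 1*(-437), 1644) - 3315859 = 582 - 3315859 = -3315277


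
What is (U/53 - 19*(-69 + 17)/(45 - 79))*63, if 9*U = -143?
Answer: -1666483/901 ≈ -1849.6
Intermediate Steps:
U = -143/9 (U = (1/9)*(-143) = -143/9 ≈ -15.889)
(U/53 - 19*(-69 + 17)/(45 - 79))*63 = (-143/9/53 - 19*(-69 + 17)/(45 - 79))*63 = (-143/9*1/53 - 19/((-34/(-52))))*63 = (-143/477 - 19/((-34*(-1/52))))*63 = (-143/477 - 19/17/26)*63 = (-143/477 - 19*26/17)*63 = (-143/477 - 494/17)*63 = -238069/8109*63 = -1666483/901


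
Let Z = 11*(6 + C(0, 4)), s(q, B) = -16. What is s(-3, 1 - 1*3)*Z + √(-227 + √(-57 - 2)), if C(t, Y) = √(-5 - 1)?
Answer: -1056 + √(-227 + I*√59) - 176*I*√6 ≈ -1055.7 - 416.04*I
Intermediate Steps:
C(t, Y) = I*√6 (C(t, Y) = √(-6) = I*√6)
Z = 66 + 11*I*√6 (Z = 11*(6 + I*√6) = 66 + 11*I*√6 ≈ 66.0 + 26.944*I)
s(-3, 1 - 1*3)*Z + √(-227 + √(-57 - 2)) = -16*(66 + 11*I*√6) + √(-227 + √(-57 - 2)) = (-1056 - 176*I*√6) + √(-227 + √(-59)) = (-1056 - 176*I*√6) + √(-227 + I*√59) = -1056 + √(-227 + I*√59) - 176*I*√6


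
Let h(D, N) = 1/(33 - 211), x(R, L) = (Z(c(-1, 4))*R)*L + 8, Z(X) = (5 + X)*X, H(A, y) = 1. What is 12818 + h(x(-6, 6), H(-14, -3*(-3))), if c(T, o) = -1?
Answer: 2281603/178 ≈ 12818.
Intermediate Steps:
Z(X) = X*(5 + X)
x(R, L) = 8 - 4*L*R (x(R, L) = ((-(5 - 1))*R)*L + 8 = ((-1*4)*R)*L + 8 = (-4*R)*L + 8 = -4*L*R + 8 = 8 - 4*L*R)
h(D, N) = -1/178 (h(D, N) = 1/(-178) = -1/178)
12818 + h(x(-6, 6), H(-14, -3*(-3))) = 12818 - 1/178 = 2281603/178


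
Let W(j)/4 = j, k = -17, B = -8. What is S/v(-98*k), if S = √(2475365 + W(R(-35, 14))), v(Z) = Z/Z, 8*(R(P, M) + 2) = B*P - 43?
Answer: √9901902/2 ≈ 1573.4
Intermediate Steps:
R(P, M) = -59/8 - P (R(P, M) = -2 + (-8*P - 43)/8 = -2 + (-43 - 8*P)/8 = -2 + (-43/8 - P) = -59/8 - P)
W(j) = 4*j
v(Z) = 1
S = √9901902/2 (S = √(2475365 + 4*(-59/8 - 1*(-35))) = √(2475365 + 4*(-59/8 + 35)) = √(2475365 + 4*(221/8)) = √(2475365 + 221/2) = √(4950951/2) = √9901902/2 ≈ 1573.4)
S/v(-98*k) = (√9901902/2)/1 = (√9901902/2)*1 = √9901902/2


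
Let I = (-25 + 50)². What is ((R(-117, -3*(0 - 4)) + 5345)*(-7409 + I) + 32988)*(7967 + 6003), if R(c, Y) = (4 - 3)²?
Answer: -506192835720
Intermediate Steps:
R(c, Y) = 1 (R(c, Y) = 1² = 1)
I = 625 (I = 25² = 625)
((R(-117, -3*(0 - 4)) + 5345)*(-7409 + I) + 32988)*(7967 + 6003) = ((1 + 5345)*(-7409 + 625) + 32988)*(7967 + 6003) = (5346*(-6784) + 32988)*13970 = (-36267264 + 32988)*13970 = -36234276*13970 = -506192835720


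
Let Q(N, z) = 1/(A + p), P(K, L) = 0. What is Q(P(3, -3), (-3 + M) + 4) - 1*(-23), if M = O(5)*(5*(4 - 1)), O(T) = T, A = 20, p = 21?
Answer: 944/41 ≈ 23.024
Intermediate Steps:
M = 75 (M = 5*(5*(4 - 1)) = 5*(5*3) = 5*15 = 75)
Q(N, z) = 1/41 (Q(N, z) = 1/(20 + 21) = 1/41)
Q(P(3, -3), (-3 + M) + 4) - 1*(-23) = 1/41 - 1*(-23) = 1/41 + 23 = 944/41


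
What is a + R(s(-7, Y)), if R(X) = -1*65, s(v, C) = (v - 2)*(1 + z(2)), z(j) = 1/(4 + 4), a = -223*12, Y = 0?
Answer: -2741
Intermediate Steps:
a = -2676
z(j) = 1/8
s(v, C) = -9/4 + 9*v/8 (s(v, C) = (v - 2)*(1 + 1/8) = (-2 + v)*(9/8) = -9/4 + 9*v/8)
R(X) = -65
a + R(s(-7, Y)) = -2676 - 65 = -2741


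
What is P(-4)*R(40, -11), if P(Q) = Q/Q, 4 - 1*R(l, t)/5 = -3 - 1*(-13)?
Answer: -30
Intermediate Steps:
R(l, t) = -30 (R(l, t) = 20 - 5*(-3 - 1*(-13)) = 20 - 5*(-3 + 13) = 20 - 5*10 = 20 - 50 = -30)
P(Q) = 1
P(-4)*R(40, -11) = 1*(-30) = -30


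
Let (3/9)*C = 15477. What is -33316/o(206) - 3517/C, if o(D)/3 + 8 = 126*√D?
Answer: -1953377815/18980946369 - 174909*√206/408799 ≈ -6.2439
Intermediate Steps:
C = 46431 (C = 3*15477 = 46431)
o(D) = -24 + 378*√D (o(D) = -24 + 3*(126*√D) = -24 + 378*√D)
-33316/o(206) - 3517/C = -33316/(-24 + 378*√206) - 3517/46431 = -3517/46431 - 33316/(-24 + 378*√206)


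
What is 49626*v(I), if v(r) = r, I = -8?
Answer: -397008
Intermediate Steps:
49626*v(I) = 49626*(-8) = -397008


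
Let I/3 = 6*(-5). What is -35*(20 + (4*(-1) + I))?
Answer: 2590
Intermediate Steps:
I = -90 (I = 3*(6*(-5)) = 3*(-30) = -90)
-35*(20 + (4*(-1) + I)) = -35*(20 + (4*(-1) - 90)) = -35*(20 + (-4 - 90)) = -35*(20 - 94) = -35*(-74) = 2590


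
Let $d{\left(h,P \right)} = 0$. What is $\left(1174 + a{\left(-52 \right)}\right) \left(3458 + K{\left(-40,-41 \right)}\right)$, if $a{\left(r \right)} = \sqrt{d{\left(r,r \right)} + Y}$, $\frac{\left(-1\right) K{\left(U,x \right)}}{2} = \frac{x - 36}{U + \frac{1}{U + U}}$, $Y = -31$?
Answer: $\frac{1180055492}{291} + \frac{1005158 i \sqrt{31}}{291} \approx 4.0552 \cdot 10^{6} + 19232.0 i$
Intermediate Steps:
$K{\left(U,x \right)} = - \frac{2 \left(-36 + x\right)}{U + \frac{1}{2 U}}$ ($K{\left(U,x \right)} = - 2 \frac{x - 36}{U + \frac{1}{U + U}} = - 2 \frac{-36 + x}{U + \frac{1}{2 U}} = - \frac{2 \left(-36 + x\right)}{U + \frac{1}{2 U}}$)
$a{\left(r \right)} = i \sqrt{31}$ ($a{\left(r \right)} = \sqrt{0 - 31} = \sqrt{-31} = i \sqrt{31}$)
$\left(1174 + a{\left(-52 \right)}\right) \left(3458 + K{\left(-40,-41 \right)}\right) = \left(1174 + i \sqrt{31}\right) \left(3458 + 4 \left(-40\right) \frac{1}{1 + 2 \left(-40\right)^{2}} \left(36 - -41\right)\right) = \left(1174 + i \sqrt{31}\right) \left(3458 + 4 \left(-40\right) \frac{1}{1 + 2 \cdot 1600} \left(36 + 41\right)\right) = \left(1174 + i \sqrt{31}\right) \left(3458 + 4 \left(-40\right) \frac{1}{1 + 3200} \cdot 77\right) = \left(1174 + i \sqrt{31}\right) \left(3458 + 4 \left(-40\right) \frac{1}{3201} \cdot 77\right) = \left(1174 + i \sqrt{31}\right) \left(3458 - \frac{1120}{291}\right) = \left(1174 + i \sqrt{31}\right) \frac{1005158}{291} = \frac{1180055492}{291} + \frac{1005158 i \sqrt{31}}{291}$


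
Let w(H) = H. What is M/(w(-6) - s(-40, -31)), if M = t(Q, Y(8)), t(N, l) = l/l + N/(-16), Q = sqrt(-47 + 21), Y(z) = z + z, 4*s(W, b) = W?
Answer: 1/4 - I*sqrt(26)/64 ≈ 0.25 - 0.079672*I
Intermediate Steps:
s(W, b) = W/4
Y(z) = 2*z
Q = I*sqrt(26) (Q = sqrt(-26) = I*sqrt(26) ≈ 5.099*I)
t(N, l) = 1 - N/16 (t(N, l) = 1 + N*(-1/16) = 1 - N/16)
M = 1 - I*sqrt(26)/16 ≈ 1.0 - 0.31869*I
M/(w(-6) - s(-40, -31)) = (1 - I*sqrt(26)/16)/(-6 - (-40)/4) = (1 - I*sqrt(26)/16)/(-6 - 1*(-10)) = (1 - I*sqrt(26)/16)/(-6 + 10) = (1 - I*sqrt(26)/16)/4 = (1 - I*sqrt(26)/16)*(1/4) = 1/4 - I*sqrt(26)/64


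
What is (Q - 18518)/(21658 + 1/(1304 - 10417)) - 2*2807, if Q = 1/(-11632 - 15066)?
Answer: -29586731670173761/5269366986394 ≈ -5614.9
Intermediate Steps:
Q = -1/26698 (Q = 1/(-26698) = -1/26698 ≈ -3.7456e-5)
(Q - 18518)/(21658 + 1/(1304 - 10417)) - 2*2807 = (-1/26698 - 18518)/(21658 + 1/(1304 - 10417)) - 2*2807 = -494393565/(26698*(21658 + 1/(-9113))) - 1*5614 = -494393565/(26698*(21658 - 1/9113)) - 5614 = -494393565/(26698*197369353/9113) - 5614 = -494393565/26698*9113/197369353 - 5614 = -4505408557845/5269366986394 - 5614 = -29586731670173761/5269366986394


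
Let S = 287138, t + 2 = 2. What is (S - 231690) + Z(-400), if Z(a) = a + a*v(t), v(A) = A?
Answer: 55048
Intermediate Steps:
t = 0 (t = -2 + 2 = 0)
Z(a) = a (Z(a) = a + a*0 = a + 0 = a)
(S - 231690) + Z(-400) = (287138 - 231690) - 400 = 55448 - 400 = 55048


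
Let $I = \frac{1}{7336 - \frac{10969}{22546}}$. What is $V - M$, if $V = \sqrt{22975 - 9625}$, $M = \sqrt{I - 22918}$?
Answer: $5 \sqrt{534} - \frac{2 i \sqrt{156717236893770663810}}{165386487} \approx 115.54 - 151.39 i$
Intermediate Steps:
$I = \frac{22546}{165386487}$ ($I = \frac{1}{7336 - \frac{10969}{22546}} = \frac{1}{\frac{165386487}{22546}} = \frac{22546}{165386487} \approx 0.00013632$)
$M = \frac{2 i \sqrt{156717236893770663810}}{165386487}$ ($M = \sqrt{\frac{22546}{165386487} - 22918} = \sqrt{- \frac{3790327486520}{165386487}} = \frac{2 i \sqrt{156717236893770663810}}{165386487} \approx 151.39 i$)
$V = 5 \sqrt{534}$ ($V = \sqrt{13350} = 5 \sqrt{534} \approx 115.54$)
$V - M = 5 \sqrt{534} - \frac{2 i \sqrt{156717236893770663810}}{165386487}$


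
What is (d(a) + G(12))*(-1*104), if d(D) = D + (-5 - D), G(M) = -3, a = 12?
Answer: 832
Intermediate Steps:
d(D) = -5
(d(a) + G(12))*(-1*104) = (-5 - 3)*(-1*104) = -8*(-104) = 832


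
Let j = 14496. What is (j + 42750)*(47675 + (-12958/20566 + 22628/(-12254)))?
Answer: 24563087906869440/9000563 ≈ 2.7291e+9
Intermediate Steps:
(j + 42750)*(47675 + (-12958/20566 + 22628/(-12254))) = (14496 + 42750)*(47675 + (-12958/20566 + 22628/(-12254))) = 57246*(47675 + (-12958*1/20566 + 22628*(-1/12254))) = 57246*(47675 + (-6479/10283 - 11314/6127)) = 57246*(47675 - 156038695/63003941) = 57246*(3003556848480/63003941) = 24563087906869440/9000563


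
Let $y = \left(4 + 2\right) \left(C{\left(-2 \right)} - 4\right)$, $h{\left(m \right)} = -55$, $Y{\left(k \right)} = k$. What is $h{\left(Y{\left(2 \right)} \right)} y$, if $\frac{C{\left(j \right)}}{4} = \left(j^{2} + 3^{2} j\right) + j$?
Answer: $22440$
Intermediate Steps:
$C{\left(j \right)} = 4 j^{2} + 40 j$ ($C{\left(j \right)} = 4 \left(\left(j^{2} + 3^{2} j\right) + j\right) = 4 \left(\left(j^{2} + 9 j\right) + j\right) = 4 \left(j^{2} + 10 j\right) = 4 j^{2} + 40 j$)
$y = -408$ ($y = \left(4 + 2\right) \left(4 \left(-2\right) \left(10 - 2\right) - 4\right) = 6 \left(4 \left(-2\right) 8 - 4\right) = 6 \left(-64 - 4\right) = 6 \left(-68\right) = -408$)
$h{\left(Y{\left(2 \right)} \right)} y = \left(-55\right) \left(-408\right) = 22440$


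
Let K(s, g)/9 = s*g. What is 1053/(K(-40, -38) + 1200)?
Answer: 351/4960 ≈ 0.070766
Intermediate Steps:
K(s, g) = 9*g*s (K(s, g) = 9*(s*g) = 9*(g*s) = 9*g*s)
1053/(K(-40, -38) + 1200) = 1053/(9*(-38)*(-40) + 1200) = 1053/(13680 + 1200) = 1053/14880 = 1053*(1/14880) = 351/4960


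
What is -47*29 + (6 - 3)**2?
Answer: -1354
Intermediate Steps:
-47*29 + (6 - 3)**2 = -1363 + 3**2 = -1363 + 9 = -1354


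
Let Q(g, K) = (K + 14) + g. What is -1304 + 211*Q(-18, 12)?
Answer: 384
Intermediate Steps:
Q(g, K) = 14 + K + g (Q(g, K) = (14 + K) + g = 14 + K + g)
-1304 + 211*Q(-18, 12) = -1304 + 211*(14 + 12 - 18) = -1304 + 211*8 = -1304 + 1688 = 384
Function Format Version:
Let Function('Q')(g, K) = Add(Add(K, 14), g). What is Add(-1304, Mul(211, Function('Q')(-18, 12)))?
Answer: 384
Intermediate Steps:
Function('Q')(g, K) = Add(14, K, g) (Function('Q')(g, K) = Add(Add(14, K), g) = Add(14, K, g))
Add(-1304, Mul(211, Function('Q')(-18, 12))) = Add(-1304, Mul(211, Add(14, 12, -18))) = Add(-1304, Mul(211, 8)) = Add(-1304, 1688) = 384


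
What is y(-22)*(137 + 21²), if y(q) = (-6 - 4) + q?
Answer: -18496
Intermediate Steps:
y(q) = -10 + q
y(-22)*(137 + 21²) = (-10 - 22)*(137 + 21²) = -32*(137 + 441) = -32*578 = -18496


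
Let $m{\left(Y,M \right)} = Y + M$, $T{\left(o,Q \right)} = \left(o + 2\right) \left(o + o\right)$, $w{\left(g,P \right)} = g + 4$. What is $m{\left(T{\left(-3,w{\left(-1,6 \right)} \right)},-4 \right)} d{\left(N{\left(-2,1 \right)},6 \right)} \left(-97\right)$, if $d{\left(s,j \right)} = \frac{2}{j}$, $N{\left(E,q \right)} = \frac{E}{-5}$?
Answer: $- \frac{194}{3} \approx -64.667$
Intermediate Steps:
$N{\left(E,q \right)} = - \frac{E}{5}$ ($N{\left(E,q \right)} = E \left(- \frac{1}{5}\right) = - \frac{E}{5}$)
$w{\left(g,P \right)} = 4 + g$
$T{\left(o,Q \right)} = 2 o \left(2 + o\right)$ ($T{\left(o,Q \right)} = \left(2 + o\right) 2 o = 2 o \left(2 + o\right)$)
$m{\left(Y,M \right)} = M + Y$
$m{\left(T{\left(-3,w{\left(-1,6 \right)} \right)},-4 \right)} d{\left(N{\left(-2,1 \right)},6 \right)} \left(-97\right) = \left(-4 + 2 \left(-3\right) \left(2 - 3\right)\right) \frac{2}{6} \left(-97\right) = \left(-4 + 2 \left(-3\right) \left(-1\right)\right) 2 \cdot \frac{1}{6} \left(-97\right) = \left(-4 + 6\right) \frac{1}{3} \left(-97\right) = 2 \cdot \frac{1}{3} \left(-97\right) = \frac{2}{3} \left(-97\right) = - \frac{194}{3}$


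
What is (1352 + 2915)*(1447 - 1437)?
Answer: 42670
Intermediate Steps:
(1352 + 2915)*(1447 - 1437) = 4267*10 = 42670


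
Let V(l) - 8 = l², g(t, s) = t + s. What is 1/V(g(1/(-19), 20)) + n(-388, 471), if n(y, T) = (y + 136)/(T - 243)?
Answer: -3070250/2784051 ≈ -1.1028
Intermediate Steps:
n(y, T) = (136 + y)/(-243 + T)
g(t, s) = s + t
V(l) = 8 + l²
1/V(g(1/(-19), 20)) + n(-388, 471) = 1/(8 + (20 + 1/(-19))²) + (136 - 388)/(-243 + 471) = 1/(8 + (20 - 1/19)²) - 252/228 = 1/(8 + (379/19)²) + (1/228)*(-252) = 1/(8 + 143641/361) - 21/19 = 1/(146529/361) - 21/19 = 361/146529 - 21/19 = -3070250/2784051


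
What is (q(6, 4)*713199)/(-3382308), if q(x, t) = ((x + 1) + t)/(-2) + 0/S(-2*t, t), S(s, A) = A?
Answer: 2615063/2254872 ≈ 1.1597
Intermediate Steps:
q(x, t) = -1/2 - t/2 - x/2 (q(x, t) = ((x + 1) + t)/(-2) + 0/t = ((1 + x) + t)*(-1/2) + 0 = (1 + t + x)*(-1/2) + 0 = (-1/2 - t/2 - x/2) + 0 = -1/2 - t/2 - x/2)
(q(6, 4)*713199)/(-3382308) = ((-1/2 - 1/2*4 - 1/2*6)*713199)/(-3382308) = ((-1/2 - 2 - 3)*713199)*(-1/3382308) = -11/2*713199*(-1/3382308) = -7845189/2*(-1/3382308) = 2615063/2254872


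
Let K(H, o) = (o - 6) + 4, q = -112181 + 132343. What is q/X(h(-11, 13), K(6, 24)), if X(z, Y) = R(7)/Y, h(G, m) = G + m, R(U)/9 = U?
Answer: 443564/63 ≈ 7040.7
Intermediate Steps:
R(U) = 9*U
q = 20162
K(H, o) = -2 + o (K(H, o) = (-6 + o) + 4 = -2 + o)
X(z, Y) = 63/Y (X(z, Y) = (9*7)/Y = 63/Y)
q/X(h(-11, 13), K(6, 24)) = 20162/((63/(-2 + 24))) = 20162/((63/22)) = 20162/((63*(1/22))) = 20162/(63/22) = 20162*(22/63) = 443564/63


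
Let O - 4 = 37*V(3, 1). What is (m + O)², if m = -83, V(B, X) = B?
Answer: 1024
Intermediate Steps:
O = 115 (O = 4 + 37*3 = 4 + 111 = 115)
(m + O)² = (-83 + 115)² = 32² = 1024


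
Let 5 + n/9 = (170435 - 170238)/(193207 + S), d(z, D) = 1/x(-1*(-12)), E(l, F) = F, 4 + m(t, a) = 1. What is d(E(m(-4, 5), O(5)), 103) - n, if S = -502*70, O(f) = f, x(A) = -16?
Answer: 12624645/281008 ≈ 44.926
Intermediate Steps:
m(t, a) = -3 (m(t, a) = -4 + 1 = -3)
S = -35140
d(z, D) = -1/16 (d(z, D) = 1/(-16) = -1/16)
n = -790138/17563 (n = -45 + 9*((170435 - 170238)/(193207 - 35140)) = -45 + 9*(197/158067) = -45 + 197/17563 = -790138/17563 ≈ -44.989)
d(E(m(-4, 5), O(5)), 103) - n = -1/16 - 1*(-790138/17563) = -1/16 + 790138/17563 = 12624645/281008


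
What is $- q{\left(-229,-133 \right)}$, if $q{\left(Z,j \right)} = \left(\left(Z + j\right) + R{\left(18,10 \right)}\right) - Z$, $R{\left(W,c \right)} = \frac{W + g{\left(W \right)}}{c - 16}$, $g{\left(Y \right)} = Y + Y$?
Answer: $142$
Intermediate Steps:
$g{\left(Y \right)} = 2 Y$
$R{\left(W,c \right)} = \frac{3 W}{-16 + c}$ ($R{\left(W,c \right)} = \frac{W + 2 W}{c - 16} = \frac{3 W}{-16 + c}$)
$q{\left(Z,j \right)} = -9 + j$ ($q{\left(Z,j \right)} = \left(\left(Z + j\right) + 3 \cdot 18 \frac{1}{-16 + 10}\right) - Z = \left(\left(Z + j\right) + 3 \cdot 18 \frac{1}{-6}\right) - Z = \left(\left(Z + j\right) + 3 \cdot 18 \left(- \frac{1}{6}\right)\right) - Z = \left(\left(Z + j\right) - 9\right) - Z = \left(-9 + Z + j\right) - Z = -9 + j$)
$- q{\left(-229,-133 \right)} = - (-9 - 133) = \left(-1\right) \left(-142\right) = 142$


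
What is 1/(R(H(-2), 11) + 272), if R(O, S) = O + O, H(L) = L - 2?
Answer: 1/264 ≈ 0.0037879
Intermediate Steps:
H(L) = -2 + L
R(O, S) = 2*O
1/(R(H(-2), 11) + 272) = 1/(2*(-2 - 2) + 272) = 1/(2*(-4) + 272) = 1/(-8 + 272) = 1/264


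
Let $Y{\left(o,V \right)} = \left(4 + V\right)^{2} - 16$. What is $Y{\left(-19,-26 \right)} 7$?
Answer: $3276$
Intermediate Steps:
$Y{\left(o,V \right)} = -16 + \left(4 + V\right)^{2}$ ($Y{\left(o,V \right)} = \left(4 + V\right)^{2} - 16 = -16 + \left(4 + V\right)^{2}$)
$Y{\left(-19,-26 \right)} 7 = - 26 \left(8 - 26\right) 7 = \left(-26\right) \left(-18\right) 7 = 468 \cdot 7 = 3276$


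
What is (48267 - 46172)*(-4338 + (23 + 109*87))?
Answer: 10826960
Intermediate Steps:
(48267 - 46172)*(-4338 + (23 + 109*87)) = 2095*(-4338 + (23 + 9483)) = 2095*(-4338 + 9506) = 2095*5168 = 10826960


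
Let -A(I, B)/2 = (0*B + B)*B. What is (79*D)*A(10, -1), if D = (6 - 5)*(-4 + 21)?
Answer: -2686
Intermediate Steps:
A(I, B) = -2*B² (A(I, B) = -2*(0*B + B)*B = -2*(0 + B)*B = -2*B*B = -2*B²)
D = 17 (D = 1*17 = 17)
(79*D)*A(10, -1) = (79*17)*(-2*(-1)²) = 1343*(-2*1) = 1343*(-2) = -2686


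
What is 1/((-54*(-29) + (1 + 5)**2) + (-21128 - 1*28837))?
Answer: -1/48363 ≈ -2.0677e-5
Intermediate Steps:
1/((-54*(-29) + (1 + 5)**2) + (-21128 - 1*28837)) = 1/((1566 + 6**2) + (-21128 - 28837)) = 1/((1566 + 36) - 49965) = 1/(1602 - 49965) = 1/(-48363) = -1/48363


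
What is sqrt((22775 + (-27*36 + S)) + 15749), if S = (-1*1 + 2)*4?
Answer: 2*sqrt(9389) ≈ 193.79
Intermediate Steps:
S = 4 (S = (-1 + 2)*4 = 1*4 = 4)
sqrt((22775 + (-27*36 + S)) + 15749) = sqrt((22775 + (-27*36 + 4)) + 15749) = sqrt((22775 + (-972 + 4)) + 15749) = sqrt((22775 - 968) + 15749) = sqrt(21807 + 15749) = sqrt(37556) = 2*sqrt(9389)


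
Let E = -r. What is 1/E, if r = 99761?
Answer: -1/99761 ≈ -1.0024e-5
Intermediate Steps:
E = -99761 (E = -1*99761 = -99761)
1/E = 1/(-99761) = -1/99761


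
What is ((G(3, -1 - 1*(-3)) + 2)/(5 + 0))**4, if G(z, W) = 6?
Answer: 4096/625 ≈ 6.5536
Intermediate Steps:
((G(3, -1 - 1*(-3)) + 2)/(5 + 0))**4 = ((6 + 2)/(5 + 0))**4 = (8/5)**4 = 4096/625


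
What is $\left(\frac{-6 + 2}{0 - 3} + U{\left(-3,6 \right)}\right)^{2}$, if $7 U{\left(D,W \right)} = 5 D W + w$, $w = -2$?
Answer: $\frac{61504}{441} \approx 139.46$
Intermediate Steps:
$U{\left(D,W \right)} = - \frac{2}{7} + \frac{5 D W}{7}$ ($U{\left(D,W \right)} = \frac{5 D W - 2}{7} = \frac{-2 + 5 D W}{7} = - \frac{2}{7} + \frac{5 D W}{7}$)
$\left(\frac{-6 + 2}{0 - 3} + U{\left(-3,6 \right)}\right)^{2} = \left(\frac{-6 + 2}{0 - 3} + \left(- \frac{2}{7} + \frac{5}{7} \left(-3\right) 6\right)\right)^{2} = \left(- \frac{4}{-3} - \frac{92}{7}\right)^{2} = \left(\left(-4\right) \left(- \frac{1}{3}\right) - \frac{92}{7}\right)^{2} = \left(\frac{4}{3} - \frac{92}{7}\right)^{2} = \left(- \frac{248}{21}\right)^{2} = \frac{61504}{441}$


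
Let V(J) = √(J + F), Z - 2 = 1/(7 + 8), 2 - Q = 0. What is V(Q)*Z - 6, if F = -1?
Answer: -59/15 ≈ -3.9333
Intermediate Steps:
Q = 2 (Q = 2 - 1*0 = 2 + 0 = 2)
Z = 31/15 (Z = 2 + 1/(7 + 8) = 2 + 1/15 = 31/15 ≈ 2.0667)
V(J) = √(-1 + J) (V(J) = √(J - 1) = √(-1 + J))
V(Q)*Z - 6 = √(-1 + 2)*(31/15) - 6 = √1*(31/15) - 6 = 1*(31/15) - 6 = 31/15 - 6 = -59/15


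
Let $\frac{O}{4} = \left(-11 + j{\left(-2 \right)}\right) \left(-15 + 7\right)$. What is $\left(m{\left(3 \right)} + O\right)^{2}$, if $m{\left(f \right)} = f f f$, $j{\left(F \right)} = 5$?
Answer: $47961$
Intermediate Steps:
$m{\left(f \right)} = f^{3}$ ($m{\left(f \right)} = f^{2} f = f^{3}$)
$O = 192$ ($O = 4 \left(-11 + 5\right) \left(-15 + 7\right) = 4 \left(\left(-6\right) \left(-8\right)\right) = 4 \cdot 48 = 192$)
$\left(m{\left(3 \right)} + O\right)^{2} = \left(3^{3} + 192\right)^{2} = \left(27 + 192\right)^{2} = 219^{2} = 47961$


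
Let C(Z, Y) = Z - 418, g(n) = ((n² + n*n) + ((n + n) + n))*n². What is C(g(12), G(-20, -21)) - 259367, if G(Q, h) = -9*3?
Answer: -213129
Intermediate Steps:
G(Q, h) = -27
g(n) = n²*(2*n² + 3*n) (g(n) = ((n² + n²) + (2*n + n))*n² = (2*n² + 3*n)*n² = n²*(2*n² + 3*n))
C(Z, Y) = -418 + Z
C(g(12), G(-20, -21)) - 259367 = (-418 + 12³*(3 + 2*12)) - 259367 = (-418 + 1728*(3 + 24)) - 259367 = (-418 + 1728*27) - 259367 = (-418 + 46656) - 259367 = 46238 - 259367 = -213129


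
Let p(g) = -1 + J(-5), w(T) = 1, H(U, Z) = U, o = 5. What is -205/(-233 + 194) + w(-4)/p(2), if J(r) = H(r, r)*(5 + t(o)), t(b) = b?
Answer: 3472/663 ≈ 5.2368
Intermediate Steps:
J(r) = 10*r (J(r) = r*(5 + 5) = r*10 = 10*r)
p(g) = -51 (p(g) = -1 + 10*(-5) = -1 - 50 = -51)
-205/(-233 + 194) + w(-4)/p(2) = -205/(-233 + 194) + 1/(-51) = -205/(-39) + 1*(-1/51) = -205*(-1/39) - 1/51 = 205/39 - 1/51 = 3472/663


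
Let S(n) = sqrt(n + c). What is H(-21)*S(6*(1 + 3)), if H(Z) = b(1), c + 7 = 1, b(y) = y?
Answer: 3*sqrt(2) ≈ 4.2426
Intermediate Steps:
c = -6 (c = -7 + 1 = -6)
H(Z) = 1
S(n) = sqrt(-6 + n) (S(n) = sqrt(n - 6) = sqrt(-6 + n))
H(-21)*S(6*(1 + 3)) = 1*sqrt(-6 + 6*(1 + 3)) = 1*sqrt(-6 + 6*4) = 1*sqrt(-6 + 24) = 1*sqrt(18) = 1*(3*sqrt(2)) = 3*sqrt(2)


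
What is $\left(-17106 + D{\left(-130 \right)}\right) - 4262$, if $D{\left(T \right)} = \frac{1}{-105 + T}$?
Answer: $- \frac{5021481}{235} \approx -21368.0$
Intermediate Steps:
$\left(-17106 + D{\left(-130 \right)}\right) - 4262 = \left(-17106 + \frac{1}{-105 - 130}\right) - 4262 = \left(-17106 + \frac{1}{-235}\right) - 4262 = \left(-17106 - \frac{1}{235}\right) - 4262 = - \frac{4019911}{235} - 4262 = - \frac{5021481}{235}$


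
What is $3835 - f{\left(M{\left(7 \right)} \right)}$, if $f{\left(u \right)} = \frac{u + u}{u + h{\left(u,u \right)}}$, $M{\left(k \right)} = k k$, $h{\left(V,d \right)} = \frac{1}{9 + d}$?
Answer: $\frac{10897221}{2843} \approx 3833.0$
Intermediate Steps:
$M{\left(k \right)} = k^{2}$
$f{\left(u \right)} = \frac{2 u}{u + \frac{1}{9 + u}}$ ($f{\left(u \right)} = \frac{u + u}{u + \frac{1}{9 + u}} = \frac{2 u}{u + \frac{1}{9 + u}}$)
$3835 - f{\left(M{\left(7 \right)} \right)} = 3835 - \frac{2 \cdot 7^{2} \left(9 + 7^{2}\right)}{1 + 7^{2} \left(9 + 7^{2}\right)} = 3835 - 2 \cdot 49 \frac{1}{1 + 49 \left(9 + 49\right)} \left(9 + 49\right) = 3835 - 2 \cdot 49 \frac{1}{1 + 49 \cdot 58} \cdot 58 = 3835 - 2 \cdot 49 \frac{1}{1 + 2842} \cdot 58 = 3835 - 2 \cdot 49 \cdot \frac{1}{2843} \cdot 58 = 3835 - \frac{5684}{2843} = \frac{10897221}{2843}$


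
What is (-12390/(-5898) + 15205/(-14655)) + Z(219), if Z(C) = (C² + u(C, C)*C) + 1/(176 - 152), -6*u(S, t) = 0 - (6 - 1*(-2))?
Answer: 1112227392239/23049384 ≈ 48254.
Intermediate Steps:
u(S, t) = 4/3 (u(S, t) = -(0 - (6 - 1*(-2)))/6 = -(0 - (6 + 2))/6 = -(0 - 1*8)/6 = -(0 - 8)/6 = -⅙*(-8) = 4/3)
Z(C) = 1/24 + C² + 4*C/3 (Z(C) = (C² + 4*C/3) + 1/(176 - 152) = (C² + 4*C/3) + 1/24 = 1/24 + C² + 4*C/3)
(-12390/(-5898) + 15205/(-14655)) + Z(219) = (-12390/(-5898) + 15205/(-14655)) + (1/24 + 219² + (4/3)*219) = (-12390*(-1/5898) + 15205*(-1/14655)) + (1/24 + 47961 + 292) = (2065/983 - 3041/2931) + 1158073/24 = 3063212/2881173 + 1158073/24 = 1112227392239/23049384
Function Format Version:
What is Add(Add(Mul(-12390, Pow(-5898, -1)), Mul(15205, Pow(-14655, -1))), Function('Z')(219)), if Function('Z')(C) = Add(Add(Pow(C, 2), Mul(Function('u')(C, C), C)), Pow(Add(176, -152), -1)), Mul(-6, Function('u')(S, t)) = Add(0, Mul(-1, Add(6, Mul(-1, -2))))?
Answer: Rational(1112227392239, 23049384) ≈ 48254.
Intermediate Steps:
Function('u')(S, t) = Rational(4, 3) (Function('u')(S, t) = Mul(Rational(-1, 6), Add(0, Mul(-1, Add(6, Mul(-1, -2))))) = Mul(Rational(-1, 6), Add(0, Mul(-1, Add(6, 2)))) = Mul(Rational(-1, 6), Add(0, Mul(-1, 8))) = Mul(Rational(-1, 6), Add(0, -8)) = Mul(Rational(-1, 6), -8) = Rational(4, 3))
Function('Z')(C) = Add(Rational(1, 24), Pow(C, 2), Mul(Rational(4, 3), C)) (Function('Z')(C) = Add(Add(Pow(C, 2), Mul(Rational(4, 3), C)), Pow(Add(176, -152), -1)) = Add(Add(Pow(C, 2), Mul(Rational(4, 3), C)), Pow(24, -1)) = Add(Add(Pow(C, 2), Mul(Rational(4, 3), C)), Rational(1, 24)) = Add(Rational(1, 24), Pow(C, 2), Mul(Rational(4, 3), C)))
Add(Add(Mul(-12390, Pow(-5898, -1)), Mul(15205, Pow(-14655, -1))), Function('Z')(219)) = Add(Add(Mul(-12390, Pow(-5898, -1)), Mul(15205, Pow(-14655, -1))), Add(Rational(1, 24), Pow(219, 2), Mul(Rational(4, 3), 219))) = Add(Add(Mul(-12390, Rational(-1, 5898)), Mul(15205, Rational(-1, 14655))), Add(Rational(1, 24), 47961, 292)) = Add(Add(Rational(2065, 983), Rational(-3041, 2931)), Rational(1158073, 24)) = Add(Rational(3063212, 2881173), Rational(1158073, 24)) = Rational(1112227392239, 23049384)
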